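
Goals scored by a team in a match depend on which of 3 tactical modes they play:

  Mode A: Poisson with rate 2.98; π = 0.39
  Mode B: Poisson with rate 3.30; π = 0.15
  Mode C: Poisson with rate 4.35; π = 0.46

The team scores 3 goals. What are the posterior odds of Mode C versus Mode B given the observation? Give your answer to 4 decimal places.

The posterior odds equal the prior odds times the likelihood ratio: (w_i/w_j)·(f_i(x)/f_j(x)).
Component likelihoods at x = 3 goals:
  f_A = e^(−2.98)·2.98^3/3! = 0.224027
  f_B = e^(−3.30)·3.30^3/3! = 0.220912
  f_C = e^(−4.35)·4.35^3/3! = 0.177066
0.0814504 / 0.0331368 ≈ 2.4580

2.4580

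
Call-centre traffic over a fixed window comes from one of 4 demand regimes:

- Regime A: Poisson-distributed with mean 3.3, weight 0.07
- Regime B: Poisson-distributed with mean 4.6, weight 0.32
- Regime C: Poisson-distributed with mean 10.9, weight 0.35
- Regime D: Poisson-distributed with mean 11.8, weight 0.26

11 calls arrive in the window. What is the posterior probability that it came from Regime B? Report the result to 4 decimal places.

0.0214

By Bayes' theorem, P(k | x) = w_k f_k(x) / Σ_j w_j f_j(x).
Component likelihoods at x = 11 calls:
  p_A = 0.00046701
  p_B = 0.00491389
  p_C = 0.119323
  p_D = 0.11611
Unnormalised posteriors:
  w_A·p_A = 0.07 × 0.00046701 = 3.26907e-05
  w_B·p_B = 0.32 × 0.00491389 = 0.00157245
  w_C·p_C = 0.35 × 0.119323 = 0.0417632
  w_D·p_D = 0.26 × 0.11611 = 0.0301887
Evidence: 3.26907e-05 + 0.00157245 + 0.0417632 + 0.0301887 = 0.0735571
P(Regime B | 11 calls) ≈ 0.0214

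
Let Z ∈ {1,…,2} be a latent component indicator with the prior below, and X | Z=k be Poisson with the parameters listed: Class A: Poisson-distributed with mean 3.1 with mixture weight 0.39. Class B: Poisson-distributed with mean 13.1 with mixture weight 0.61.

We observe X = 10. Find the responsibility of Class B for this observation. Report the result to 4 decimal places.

0.9923

Posterior ∝ prior × likelihood, so P(k | x) ∝ π_k f_k(x); normalise over all components.
Component likelihoods at x = 10:
  p_A = e^(−3.1)·3.1^10/10! = 0.00101752
  p_B = e^(−13.1)·13.1^10/10! = 0.0838865
Unnormalised posteriors:
  π_A·p_A = 0.39 × 0.00101752 = 0.000396831
  π_B·p_B = 0.61 × 0.0838865 = 0.0511708
Evidence: 0.000396831 + 0.0511708 = 0.0515676
P(Class B | the observation) ≈ 0.9923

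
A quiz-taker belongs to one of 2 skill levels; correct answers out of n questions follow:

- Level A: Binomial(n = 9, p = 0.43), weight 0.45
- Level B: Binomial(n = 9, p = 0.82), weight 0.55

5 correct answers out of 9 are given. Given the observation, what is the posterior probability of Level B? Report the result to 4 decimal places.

0.2346

The responsibility of component k is P(Z=k) f_k(x) divided by Σ_j P(Z=j) f_j(x).
Component likelihoods at x = 5 correct answers out of 9:
  p_A = C(9,5)·0.43^5·0.57^4 = 126·0.0147008·0.10556 = 0.195529
  p_B = C(9,5)·0.82^5·0.18^4 = 126·0.37074·0.00104976 = 0.0490377
Prior × likelihood for each component:
  P(Z=A)·p_A = 0.45 × 0.195529 = 0.0879883
  P(Z=B)·p_B = 0.55 × 0.0490377 = 0.0269707
Denominator: 0.0879883 + 0.0269707 = 0.114959
P(Level B | data) = 0.0269707 / 0.114959 ≈ 0.2346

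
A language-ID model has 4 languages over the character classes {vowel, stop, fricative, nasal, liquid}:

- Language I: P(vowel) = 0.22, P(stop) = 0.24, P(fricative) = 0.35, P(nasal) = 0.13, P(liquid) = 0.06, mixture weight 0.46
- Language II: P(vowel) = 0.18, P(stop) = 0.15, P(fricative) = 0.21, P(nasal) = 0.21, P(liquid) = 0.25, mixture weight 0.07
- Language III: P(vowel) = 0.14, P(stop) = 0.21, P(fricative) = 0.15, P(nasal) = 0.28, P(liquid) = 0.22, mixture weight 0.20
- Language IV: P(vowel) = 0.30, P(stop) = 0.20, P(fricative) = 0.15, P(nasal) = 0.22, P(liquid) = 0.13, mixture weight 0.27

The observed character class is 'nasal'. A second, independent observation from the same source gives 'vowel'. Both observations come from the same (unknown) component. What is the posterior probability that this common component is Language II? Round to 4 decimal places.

The responsibility of component k is π_k f_k(x) divided by Σ_j π_j f_j(x).
Since both observations come from the same component, the likelihood for component k is f_k(x₁)·f_k(x₂).
  L_I = [P(nasal | comp) = 0.13] × [0.22] = 0.0286
  L_II = [P(nasal | comp) = 0.21] × [0.18] = 0.0378
  L_III = [P(nasal | comp) = 0.28] × [0.14] = 0.0392
  L_IV = [P(nasal | comp) = 0.22] × [0.3] = 0.066
Prior × likelihood for each component:
  π_I·L_I = 0.46 × 0.0286 = 0.013156
  π_II·L_II = 0.07 × 0.0378 = 0.002646
  π_III·L_III = 0.20 × 0.0392 = 0.00784
  π_IV·L_IV = 0.27 × 0.066 = 0.01782
Evidence: 0.013156 + 0.002646 + 0.00784 + 0.01782 = 0.041462
P(Language II | x) = 0.002646 / 0.041462 ≈ 0.0638

0.0638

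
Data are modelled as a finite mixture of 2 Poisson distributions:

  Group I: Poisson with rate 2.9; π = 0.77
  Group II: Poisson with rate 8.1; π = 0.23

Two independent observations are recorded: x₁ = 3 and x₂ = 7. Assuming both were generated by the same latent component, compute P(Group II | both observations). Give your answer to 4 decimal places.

0.2080

Posterior ∝ prior × likelihood, so P(k | x) ∝ π_k f_k(x); normalise over all components.
Since both observations come from the same component, the likelihood for component k is f_k(x₁)·f_k(x₂).
  p_I = [e^(−2.9)·2.9^3/3! = 0.22366] × [0.0188322] = 0.00421202
  p_II = [e^(−8.1)·8.1^3/3! = 0.0268855] × [0.137778] = 0.00370423
Unnormalised posteriors:
  π_I·p_I = 0.77 × 0.00421202 = 0.00324325
  π_II·p_II = 0.23 × 0.00370423 = 0.000851973
Normaliser: 0.00324325 + 0.000851973 = 0.00409523
Responsibility of Group II: 0.000851973 / 0.00409523 ≈ 0.2080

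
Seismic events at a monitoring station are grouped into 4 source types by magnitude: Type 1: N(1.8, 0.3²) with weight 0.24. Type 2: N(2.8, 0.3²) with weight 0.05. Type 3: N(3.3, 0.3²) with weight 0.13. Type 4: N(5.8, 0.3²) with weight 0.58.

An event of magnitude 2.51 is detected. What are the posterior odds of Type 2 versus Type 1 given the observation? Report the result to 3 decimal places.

Only the two components matter; the odds are (w_i f_i(x)) / (w_j f_j(x)).
Evaluate each component's likelihood at the observed value:
  p_1 = (1/(0.3·√(2π)))·exp(−(2.51−1.8)²/(2·0.3²)) = 1.329808·exp(-2.80056) = 0.0808208
  p_2 = (1/(0.3·√(2π)))·exp(−(2.51−2.8)²/(2·0.3²)) = 1.329808·exp(-0.46722) = 0.833445
  p_3 = (1/(0.3·√(2π)))·exp(−(2.51−3.3)²/(2·0.3²)) = 1.329808·exp(-3.46722) = 0.0414948
  p_4 = (1/(0.3·√(2π)))·exp(−(2.51−5.8)²/(2·0.3²)) = 1.329808·exp(-60.13389) = 1.01853e-26
Odds = (0.05/0.24) × (0.833445/0.0808208) = 0.208333 × 10.3123 ≈ 2.148

2.148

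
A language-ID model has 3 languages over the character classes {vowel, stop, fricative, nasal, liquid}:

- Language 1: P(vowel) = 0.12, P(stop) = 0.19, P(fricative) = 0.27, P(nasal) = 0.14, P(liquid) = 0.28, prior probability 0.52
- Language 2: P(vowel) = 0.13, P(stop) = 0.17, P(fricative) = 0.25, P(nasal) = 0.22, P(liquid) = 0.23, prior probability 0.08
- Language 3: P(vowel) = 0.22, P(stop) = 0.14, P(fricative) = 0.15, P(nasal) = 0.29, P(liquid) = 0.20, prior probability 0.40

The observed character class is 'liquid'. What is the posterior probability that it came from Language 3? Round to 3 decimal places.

By Bayes' theorem, P(k | x) = P(Z=k) f_k(x) / Σ_j P(Z=j) f_j(x).
Evaluate each component's likelihood at the observed value:
  f_1 = 0.28
  f_2 = 0.23
  f_3 = 0.2
Prior × likelihood for each component:
  P(Z=1)·f_1 = 0.52 × 0.28 = 0.1456
  P(Z=2)·f_2 = 0.08 × 0.23 = 0.0184
  P(Z=3)·f_3 = 0.40 × 0.2 = 0.08
Evidence: 0.1456 + 0.0184 + 0.08 = 0.244
So the posterior for Language 3 is 0.08 / 0.244 ≈ 0.328.

0.328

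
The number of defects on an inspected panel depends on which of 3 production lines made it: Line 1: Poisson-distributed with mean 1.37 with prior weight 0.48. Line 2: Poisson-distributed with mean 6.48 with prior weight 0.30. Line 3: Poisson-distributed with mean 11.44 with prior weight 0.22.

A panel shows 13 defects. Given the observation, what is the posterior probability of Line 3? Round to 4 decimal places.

0.8927

By Bayes' theorem, P(k | x) = π_k f_k(x) / Σ_j π_j f_j(x).
Component likelihoods at x = 13 defects:
  f_1 = 2.44401e-09
  f_2 = 0.00874916
  f_3 = 0.0992954
Prior × likelihood for each component:
  π_1·f_1 = 0.48 × 2.44401e-09 = 1.17313e-09
  π_2·f_2 = 0.30 × 0.00874916 = 0.00262475
  π_3·f_3 = 0.22 × 0.0992954 = 0.021845
Sum: 1.17313e-09 + 0.00262475 + 0.021845 = 0.0244697
P(Line 3 | 13 defects) ≈ 0.8927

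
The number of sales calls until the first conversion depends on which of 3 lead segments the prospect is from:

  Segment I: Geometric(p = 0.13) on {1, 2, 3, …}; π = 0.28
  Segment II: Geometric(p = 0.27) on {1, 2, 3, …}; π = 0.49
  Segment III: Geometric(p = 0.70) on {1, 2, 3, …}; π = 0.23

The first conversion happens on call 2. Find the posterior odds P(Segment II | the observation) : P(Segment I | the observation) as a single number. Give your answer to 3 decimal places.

3.050

Only the two components matter; the odds are (P(Z=i) f_i(x)) / (P(Z=j) f_j(x)).
Geometric probabilities:
  L_I = 0.13·(1−0.13)^1 = 0.13·0.87 = 0.1131
  L_II = 0.27·(1−0.27)^1 = 0.27·0.73 = 0.1971
  L_III = 0.70·(1−0.70)^1 = 0.70·0.3 = 0.21
Posterior odds = (P(Z=II)·L_II) / (P(Z=I)·L_I) = (0.49·0.1971) / (0.28·0.1131) = 0.096579 / 0.031668 ≈ 3.050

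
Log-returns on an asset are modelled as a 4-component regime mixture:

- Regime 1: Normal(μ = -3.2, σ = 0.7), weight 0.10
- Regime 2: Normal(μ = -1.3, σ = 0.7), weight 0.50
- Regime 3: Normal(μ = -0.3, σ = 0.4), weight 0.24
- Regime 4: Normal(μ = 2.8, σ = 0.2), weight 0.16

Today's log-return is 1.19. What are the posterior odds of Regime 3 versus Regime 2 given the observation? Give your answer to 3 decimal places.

0.456

The posterior odds equal the prior odds times the likelihood ratio: (π_i/π_j)·(f_i(x)/f_j(x)).
Component likelihoods at x = 1.19:
  f_1 = 1.64147e-09
  f_2 = 0.00101904
  f_3 = 0.000967824
  f_4 = 1.6912e-14
0.000232278 / 0.000509519 ≈ 0.456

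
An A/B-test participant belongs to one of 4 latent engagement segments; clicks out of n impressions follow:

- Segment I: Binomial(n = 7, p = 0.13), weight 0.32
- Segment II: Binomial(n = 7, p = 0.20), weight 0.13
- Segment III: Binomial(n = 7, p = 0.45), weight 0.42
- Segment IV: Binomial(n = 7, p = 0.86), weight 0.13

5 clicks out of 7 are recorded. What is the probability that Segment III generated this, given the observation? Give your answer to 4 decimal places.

0.6551

P(component k | x) = π_k·f_k(x) / marginal(x), where marginal(x) = Σ_j π_j·f_j(x).
Binomial probabilities:
  L_I = C(7,5)·0.13^5·0.87^2 = 21·3.71293e-05·0.7569 = 0.000590167
  L_II = C(7,5)·0.20^5·0.80^2 = 21·0.00032·0.64 = 0.0043008
  L_III = C(7,5)·0.45^5·0.55^2 = 21·0.0184528·0.3025 = 0.117221
  L_IV = C(7,5)·0.86^5·0.14^2 = 21·0.470427·0.0196 = 0.193628
Multiply by the mixture weights:
  π_I·L_I = 0.32 × 0.000590167 = 0.000188853
  π_II·L_II = 0.13 × 0.0043008 = 0.000559104
  π_III·L_III = 0.42 × 0.117221 = 0.049233
  π_IV·L_IV = 0.13 × 0.193628 = 0.0251716
Marginal: 0.000188853 + 0.000559104 + 0.049233 + 0.0251716 = 0.0751526
Responsibility of Segment III: 0.049233 / 0.0751526 ≈ 0.6551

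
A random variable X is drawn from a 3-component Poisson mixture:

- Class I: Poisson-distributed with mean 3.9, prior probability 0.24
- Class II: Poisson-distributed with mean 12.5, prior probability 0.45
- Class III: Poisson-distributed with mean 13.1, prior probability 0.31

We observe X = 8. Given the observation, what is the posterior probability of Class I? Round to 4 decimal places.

0.1437

The responsibility of component k is π_k f_k(x) divided by Σ_j π_j f_j(x).
Evaluate each component's likelihood at the observed value:
  L_I = 0.0268688
  L_II = 0.0550907
  L_III = 0.0439939
Prior × likelihood for each component:
  π_I·L_I = 0.24 × 0.0268688 = 0.00644851
  π_II·L_II = 0.45 × 0.0550907 = 0.0247908
  π_III·L_III = 0.31 × 0.0439939 = 0.0136381
Normaliser: 0.00644851 + 0.0247908 + 0.0136381 = 0.0448774
P(Class I | data) ≈ 0.1437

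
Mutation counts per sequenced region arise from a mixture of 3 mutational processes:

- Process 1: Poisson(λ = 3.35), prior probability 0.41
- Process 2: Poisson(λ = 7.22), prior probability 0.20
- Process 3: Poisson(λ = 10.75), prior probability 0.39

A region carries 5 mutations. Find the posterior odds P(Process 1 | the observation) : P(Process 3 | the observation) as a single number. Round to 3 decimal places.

Only the two components matter; the odds are (w_i f_i(x)) / (w_j f_j(x)).
Component likelihoods at x = 5 mutations:
  p_1 = e^(−3.35)·3.35^5/5! = 0.123355
  p_2 = e^(−7.22)·7.22^5/5! = 0.119646
  p_3 = e^(−10.75)·10.75^5/5! = 0.0256564
0.0505755 / 0.010006 ≈ 5.055

5.055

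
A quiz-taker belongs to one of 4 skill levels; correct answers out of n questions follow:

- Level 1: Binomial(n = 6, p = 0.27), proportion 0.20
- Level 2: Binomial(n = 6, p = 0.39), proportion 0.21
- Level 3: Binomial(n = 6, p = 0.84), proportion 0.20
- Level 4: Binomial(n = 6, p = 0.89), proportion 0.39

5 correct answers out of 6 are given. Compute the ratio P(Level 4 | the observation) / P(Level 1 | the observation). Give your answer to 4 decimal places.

Since P(k|x) ∝ π_k f_k(x), the posterior odds are π_i f_i(x) / (π_j f_j(x)).
Evaluate each component's likelihood at the observed value:
  f_1 = C(6,5)·0.27^5·0.73^1 = 6·0.00143489·0.73 = 0.00628482
  f_2 = C(6,5)·0.39^5·0.61^1 = 6·0.00902242·0.61 = 0.0330221
  f_3 = C(6,5)·0.84^5·0.16^1 = 6·0.418212·0.16 = 0.401483
  f_4 = C(6,5)·0.89^5·0.11^1 = 6·0.558406·0.11 = 0.368548
0.143734 / 0.00125696 ≈ 114.3499

114.3499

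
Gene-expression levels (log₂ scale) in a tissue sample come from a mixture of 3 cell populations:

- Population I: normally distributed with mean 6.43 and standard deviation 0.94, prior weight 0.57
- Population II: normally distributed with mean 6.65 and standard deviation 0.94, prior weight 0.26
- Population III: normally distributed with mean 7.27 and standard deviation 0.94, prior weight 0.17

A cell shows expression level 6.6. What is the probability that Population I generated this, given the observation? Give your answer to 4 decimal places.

0.5889

By Bayes' theorem, P(k | x) = w_k f_k(x) / Σ_j w_j f_j(x).
Component likelihoods at x = 6.6:
  f_I = (1/(0.94·√(2π)))·exp(−(6.6−6.43)²/(2·0.94²)) = 0.424407·exp(-0.01635) = 0.417523
  f_II = (1/(0.94·√(2π)))·exp(−(6.6−6.65)²/(2·0.94²)) = 0.424407·exp(-0.00141) = 0.423807
  f_III = (1/(0.94·√(2π)))·exp(−(6.6−7.27)²/(2·0.94²)) = 0.424407·exp(-0.25402) = 0.329203
Prior × likelihood for each component:
  w_I·f_I = 0.57 × 0.417523 = 0.237988
  w_II·f_II = 0.26 × 0.423807 = 0.11019
  w_III·f_III = 0.17 × 0.329203 = 0.0559645
Marginal: 0.237988 + 0.11019 + 0.0559645 = 0.404142
P(Population I | the observation) = 0.237988 / 0.404142 ≈ 0.5889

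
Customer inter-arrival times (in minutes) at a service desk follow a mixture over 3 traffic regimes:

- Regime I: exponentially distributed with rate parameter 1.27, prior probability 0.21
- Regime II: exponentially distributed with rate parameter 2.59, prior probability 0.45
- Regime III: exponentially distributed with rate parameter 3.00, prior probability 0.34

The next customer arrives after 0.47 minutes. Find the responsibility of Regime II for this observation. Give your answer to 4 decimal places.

Posterior ∝ prior × likelihood, so P(k | x) ∝ π_k f_k(x); normalise over all components.
Exponential densities:
  p_I = 1.27·e^(−1.27·0.47) = 1.27·e^(−0.5969) = 0.699155
  p_II = 2.59·e^(−2.59·0.47) = 2.59·e^(−1.2173) = 0.766713
  p_III = 3.00·e^(−3.00·0.47) = 3.00·e^(−1.4100) = 0.73243
Weight by the priors:
  π_I·p_I = 0.21 × 0.699155 = 0.146823
  π_II·p_II = 0.45 × 0.766713 = 0.345021
  π_III·p_III = 0.34 × 0.73243 = 0.249026
Sum: 0.146823 + 0.345021 + 0.249026 = 0.74087
P(Regime II | data) ≈ 0.4657

0.4657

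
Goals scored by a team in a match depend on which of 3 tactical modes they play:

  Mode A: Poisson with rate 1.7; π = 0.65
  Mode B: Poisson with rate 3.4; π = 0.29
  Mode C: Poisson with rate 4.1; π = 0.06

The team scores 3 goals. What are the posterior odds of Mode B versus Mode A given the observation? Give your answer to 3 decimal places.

0.652

Since P(k|x) ∝ w_k f_k(x), the posterior odds are w_i f_i(x) / (w_j f_j(x)).
Evaluate each component's likelihood at the observed value:
  L_A = e^(−1.7)·1.7^3/3! = 0.149587
  L_B = e^(−3.4)·3.4^3/3! = 0.218617
  L_C = e^(−4.1)·4.1^3/3! = 0.190368
Posterior odds = (w_B·L_B) / (w_A·L_A) = (0.29·0.218617) / (0.65·0.149587) = 0.063399 / 0.0972318 ≈ 0.652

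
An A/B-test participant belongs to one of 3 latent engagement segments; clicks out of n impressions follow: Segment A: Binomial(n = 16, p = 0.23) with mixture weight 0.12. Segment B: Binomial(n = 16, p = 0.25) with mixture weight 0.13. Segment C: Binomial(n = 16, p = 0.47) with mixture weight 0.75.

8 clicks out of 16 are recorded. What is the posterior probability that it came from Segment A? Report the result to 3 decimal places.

Posterior ∝ prior × likelihood, so P(k | x) ∝ P(Z=k) f_k(x); normalise over all components.
Evaluate each component's likelihood at the observed value:
  f_A = 0.0124545
  f_B = 0.0196602
  f_C = 0.190796
Prior × likelihood for each component:
  P(Z=A)·f_A = 0.12 × 0.0124545 = 0.00149454
  P(Z=B)·f_B = 0.13 × 0.0196602 = 0.00255583
  P(Z=C)·f_C = 0.75 × 0.190796 = 0.143097
Marginal: 0.00149454 + 0.00255583 + 0.143097 = 0.147147
Responsibility of Segment A: 0.00149454 / 0.147147 ≈ 0.010

0.010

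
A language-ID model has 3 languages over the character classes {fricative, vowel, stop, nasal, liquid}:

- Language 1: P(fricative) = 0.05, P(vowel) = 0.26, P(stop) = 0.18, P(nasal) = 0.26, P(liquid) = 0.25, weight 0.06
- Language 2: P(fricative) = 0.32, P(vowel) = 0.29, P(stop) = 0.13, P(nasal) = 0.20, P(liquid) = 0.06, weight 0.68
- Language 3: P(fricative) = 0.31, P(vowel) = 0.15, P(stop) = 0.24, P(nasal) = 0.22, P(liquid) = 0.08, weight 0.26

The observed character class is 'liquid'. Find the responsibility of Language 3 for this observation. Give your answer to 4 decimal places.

By Bayes' theorem, P(k | x) = π_k f_k(x) / Σ_j π_j f_j(x).
Categorical probabilities:
  L_1 = P(liquid | comp) = 0.25
  L_2 = P(liquid | comp) = 0.06
  L_3 = P(liquid | comp) = 0.08
Weight by the priors:
  π_1·L_1 = 0.06 × 0.25 = 0.015
  π_2·L_2 = 0.68 × 0.06 = 0.0408
  π_3·L_3 = 0.26 × 0.08 = 0.0208
Normaliser: 0.015 + 0.0408 + 0.0208 = 0.0766
So the posterior for Language 3 is 0.0208 / 0.0766 ≈ 0.2715.

0.2715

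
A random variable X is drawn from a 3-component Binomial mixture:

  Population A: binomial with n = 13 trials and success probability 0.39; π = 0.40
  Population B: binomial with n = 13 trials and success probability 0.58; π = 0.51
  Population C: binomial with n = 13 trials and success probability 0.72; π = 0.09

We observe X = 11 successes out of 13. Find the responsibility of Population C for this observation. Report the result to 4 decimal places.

0.4532

Apply Bayes' rule: the posterior for each component is proportional to its prior times its likelihood at x.
Evaluate each component's likelihood at the observed value:
  f_A = 0.000921436
  f_B = 0.0343796
  f_C = 0.164842
Multiply by the mixture weights:
  w_A·f_A = 0.40 × 0.000921436 = 0.000368574
  w_B·f_B = 0.51 × 0.0343796 = 0.0175336
  w_C·f_C = 0.09 × 0.164842 = 0.0148358
Denominator: 0.000368574 + 0.0175336 + 0.0148358 = 0.032738
So the posterior for Population C is 0.0148358 / 0.032738 ≈ 0.4532.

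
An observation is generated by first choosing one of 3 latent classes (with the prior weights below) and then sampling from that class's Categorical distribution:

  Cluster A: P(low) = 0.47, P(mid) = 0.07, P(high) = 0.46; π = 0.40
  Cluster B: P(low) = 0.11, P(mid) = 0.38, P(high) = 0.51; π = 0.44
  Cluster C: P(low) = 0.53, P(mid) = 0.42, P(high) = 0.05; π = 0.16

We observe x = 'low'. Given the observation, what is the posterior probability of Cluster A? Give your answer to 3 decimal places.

The responsibility of component k is P(Z=k) f_k(x) divided by Σ_j P(Z=j) f_j(x).
Evaluate each component's likelihood at the observed value:
  f_A = 0.47
  f_B = 0.11
  f_C = 0.53
Unnormalised posteriors:
  P(Z=A)·f_A = 0.40 × 0.47 = 0.188
  P(Z=B)·f_B = 0.44 × 0.11 = 0.0484
  P(Z=C)·f_C = 0.16 × 0.53 = 0.0848
Denominator: 0.188 + 0.0484 + 0.0848 = 0.3212
P(Cluster A | 'low') = 0.188 / 0.3212 ≈ 0.585

0.585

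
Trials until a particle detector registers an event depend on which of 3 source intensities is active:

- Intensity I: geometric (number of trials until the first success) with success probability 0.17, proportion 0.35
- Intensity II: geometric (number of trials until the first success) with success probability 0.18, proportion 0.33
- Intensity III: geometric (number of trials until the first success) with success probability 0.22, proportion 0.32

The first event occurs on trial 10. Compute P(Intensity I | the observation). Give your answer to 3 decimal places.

By Bayes' theorem, P(k | x) = w_k f_k(x) / Σ_j w_j f_j(x).
Evaluate each component's likelihood at the observed value:
  f_I = 0.0317798
  f_II = 0.0301715
  f_III = 0.0235112
Prior × likelihood for each component:
  w_I·f_I = 0.35 × 0.0317798 = 0.0111229
  w_II·f_II = 0.33 × 0.0301715 = 0.0099566
  w_III·f_III = 0.32 × 0.0235112 = 0.00752357
Denominator: 0.0111229 + 0.0099566 + 0.00752357 = 0.0286031
So the posterior for Intensity I is 0.0111229 / 0.0286031 ≈ 0.389.

0.389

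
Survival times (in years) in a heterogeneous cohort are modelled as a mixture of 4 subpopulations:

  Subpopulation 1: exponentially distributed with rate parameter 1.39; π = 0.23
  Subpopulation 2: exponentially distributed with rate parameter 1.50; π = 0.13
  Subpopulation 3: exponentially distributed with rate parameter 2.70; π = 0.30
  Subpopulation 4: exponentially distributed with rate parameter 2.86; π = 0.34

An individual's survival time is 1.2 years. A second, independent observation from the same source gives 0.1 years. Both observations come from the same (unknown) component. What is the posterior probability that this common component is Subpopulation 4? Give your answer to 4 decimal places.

Posterior ∝ prior × likelihood, so P(k | x) ∝ w_k f_k(x); normalise over all components.
Since both observations come from the same component, the likelihood for component k is f_k(x₁)·f_k(x₂).
  p_1 = [1.39·e^(−1.39·1.2) = 1.39·e^(−1.6680) = 0.262187] × [1.20962] = 0.317146
  p_2 = [1.50·e^(−1.50·1.2) = 1.50·e^(−1.8000) = 0.247948] × [1.29106] = 0.320117
  p_3 = [2.70·e^(−2.70·1.2) = 2.70·e^(−3.2400) = 0.105743] × [2.06112] = 0.217949
  p_4 = [2.86·e^(−2.86·1.2) = 2.86·e^(−3.4320) = 0.0924416] × [2.14861] = 0.198621
Prior × likelihood for each component:
  w_1·p_1 = 0.23 × 0.317146 = 0.0729436
  w_2·p_2 = 0.13 × 0.320117 = 0.0416152
  w_3·p_3 = 0.30 × 0.217949 = 0.0653846
  w_4·p_4 = 0.34 × 0.198621 = 0.0675311
Marginal: 0.0729436 + 0.0416152 + 0.0653846 + 0.0675311 = 0.247474
So the posterior for Subpopulation 4 is 0.0675311 / 0.247474 ≈ 0.2729.

0.2729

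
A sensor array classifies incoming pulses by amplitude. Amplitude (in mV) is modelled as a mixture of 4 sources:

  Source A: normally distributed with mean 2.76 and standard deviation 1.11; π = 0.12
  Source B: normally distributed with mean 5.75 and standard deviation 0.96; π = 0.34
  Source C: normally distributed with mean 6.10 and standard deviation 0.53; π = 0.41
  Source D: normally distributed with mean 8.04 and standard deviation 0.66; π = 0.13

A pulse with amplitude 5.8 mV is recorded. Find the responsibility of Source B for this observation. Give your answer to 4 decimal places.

Posterior ∝ prior × likelihood, so P(k | x) ∝ π_k f_k(x); normalise over all components.
Normal densities:
  f_A = 0.00844954
  f_B = 0.415002
  f_C = 0.641299
  f_D = 0.00190583
Multiply by the mixture weights:
  π_A·f_A = 0.12 × 0.00844954 = 0.00101394
  π_B·f_B = 0.34 × 0.415002 = 0.141101
  π_C·f_C = 0.41 × 0.641299 = 0.262933
  π_D·f_D = 0.13 × 0.00190583 = 0.000247758
Sum: 0.00101394 + 0.141101 + 0.262933 + 0.000247758 = 0.405295
P(Source B | x) = 0.141101 / 0.405295 ≈ 0.3481

0.3481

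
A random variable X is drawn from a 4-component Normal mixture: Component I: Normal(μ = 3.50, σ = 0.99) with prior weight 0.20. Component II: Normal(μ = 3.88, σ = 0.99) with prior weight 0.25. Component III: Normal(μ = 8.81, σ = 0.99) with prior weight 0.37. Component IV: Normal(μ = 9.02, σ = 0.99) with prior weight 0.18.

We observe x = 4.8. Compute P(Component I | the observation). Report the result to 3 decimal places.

The responsibility of component k is π_k f_k(x) divided by Σ_j π_j f_j(x).
Normal densities:
  L_I = 0.170155
  L_II = 0.261667
  L_III = 0.000110314
  L_IV = 4.56787e-05
Prior × likelihood for each component:
  π_I·L_I = 0.20 × 0.170155 = 0.034031
  π_II·L_II = 0.25 × 0.261667 = 0.0654169
  π_III·L_III = 0.37 × 0.000110314 = 4.0816e-05
  π_IV·L_IV = 0.18 × 4.56787e-05 = 8.22216e-06
Denominator: 0.034031 + 0.0654169 + 4.0816e-05 + 8.22216e-06 = 0.0994969
P(Component I | x) ≈ 0.342

0.342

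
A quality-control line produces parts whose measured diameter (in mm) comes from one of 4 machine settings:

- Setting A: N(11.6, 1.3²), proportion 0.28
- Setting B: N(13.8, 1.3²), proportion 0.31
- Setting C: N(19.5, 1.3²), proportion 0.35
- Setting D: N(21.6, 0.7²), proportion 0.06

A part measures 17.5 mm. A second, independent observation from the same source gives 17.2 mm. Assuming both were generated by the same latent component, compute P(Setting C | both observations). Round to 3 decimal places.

By Bayes' theorem, P(k | x) = π_k f_k(x) / Σ_j π_j f_j(x).
Since both observations come from the same component, the likelihood for component k is f_k(x₁)·f_k(x₂).
  L_A = [1.03335e-05] × [2.86772e-05] = 2.96336e-10
  L_B = [0.00534497] × [0.0100376] = 5.36505e-05
  L_C = [0.0939742] × [0.064159] = 0.00602929
  L_D = [2.02457e-08] × [1.50065e-09] = 3.03817e-17
Multiply by the mixture weights:
  π_A·L_A = 0.28 × 2.96336e-10 = 8.2974e-11
  π_B·L_B = 0.31 × 5.36505e-05 = 1.66317e-05
  π_C·L_C = 0.35 × 0.00602929 = 0.00211025
  π_D·L_D = 0.06 × 3.03817e-17 = 1.8229e-18
Marginal: 8.2974e-11 + 1.66317e-05 + 0.00211025 + 1.8229e-18 = 0.00212688
P(Setting C | x₁, x₂) = 0.00211025 / 0.00212688 ≈ 0.992

0.992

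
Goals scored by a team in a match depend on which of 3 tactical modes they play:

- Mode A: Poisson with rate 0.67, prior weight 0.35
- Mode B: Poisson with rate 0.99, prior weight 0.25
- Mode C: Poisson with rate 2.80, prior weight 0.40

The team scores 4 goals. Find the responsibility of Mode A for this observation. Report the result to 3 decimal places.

Posterior ∝ prior × likelihood, so P(k | x) ∝ π_k f_k(x); normalise over all components.
Component likelihoods at x = 4 goals:
  L_A = 0.00429646
  L_B = 0.0148723
  L_C = 0.155739
Unnormalised posteriors:
  π_A·L_A = 0.35 × 0.00429646 = 0.00150376
  π_B·L_B = 0.25 × 0.0148723 = 0.00371807
  π_C·L_C = 0.40 × 0.155739 = 0.0622954
Evidence: 0.00150376 + 0.00371807 + 0.0622954 = 0.0675173
P(Mode A | the observation) ≈ 0.022

0.022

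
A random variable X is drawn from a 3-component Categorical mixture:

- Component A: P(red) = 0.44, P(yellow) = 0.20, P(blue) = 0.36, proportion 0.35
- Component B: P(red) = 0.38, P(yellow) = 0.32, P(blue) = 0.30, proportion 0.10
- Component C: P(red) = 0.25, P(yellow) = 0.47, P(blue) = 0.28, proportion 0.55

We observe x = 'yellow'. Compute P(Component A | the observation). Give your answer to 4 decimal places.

0.1942

By Bayes' theorem, P(k | x) = P(Z=k) f_k(x) / Σ_j P(Z=j) f_j(x).
Component likelihoods at x = 'yellow':
  f_A = 0.2
  f_B = 0.32
  f_C = 0.47
Multiply by the mixture weights:
  P(Z=A)·f_A = 0.35 × 0.2 = 0.07
  P(Z=B)·f_B = 0.10 × 0.32 = 0.032
  P(Z=C)·f_C = 0.55 × 0.47 = 0.2585
Marginal: 0.07 + 0.032 + 0.2585 = 0.3605
P(Component A | 'yellow') ≈ 0.1942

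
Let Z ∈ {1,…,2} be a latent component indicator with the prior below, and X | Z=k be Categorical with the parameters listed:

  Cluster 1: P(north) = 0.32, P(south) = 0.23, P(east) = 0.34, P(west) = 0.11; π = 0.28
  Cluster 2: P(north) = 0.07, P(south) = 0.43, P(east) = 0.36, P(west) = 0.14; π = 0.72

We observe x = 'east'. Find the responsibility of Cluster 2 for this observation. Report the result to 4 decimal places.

By Bayes' theorem, P(k | x) = P(Z=k) f_k(x) / Σ_j P(Z=j) f_j(x).
Categorical probabilities:
  L_1 = P(east | comp) = 0.34
  L_2 = P(east | comp) = 0.36
Unnormalised posteriors:
  P(Z=1)·L_1 = 0.28 × 0.34 = 0.0952
  P(Z=2)·L_2 = 0.72 × 0.36 = 0.2592
Denominator: 0.0952 + 0.2592 = 0.3544
So the posterior for Cluster 2 is 0.2592 / 0.3544 ≈ 0.7314.

0.7314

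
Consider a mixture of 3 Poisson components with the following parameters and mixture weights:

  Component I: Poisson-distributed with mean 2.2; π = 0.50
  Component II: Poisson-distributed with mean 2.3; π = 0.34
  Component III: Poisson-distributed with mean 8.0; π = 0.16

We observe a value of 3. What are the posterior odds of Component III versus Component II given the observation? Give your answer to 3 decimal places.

0.066

Posterior odds = (w_i f_i(x)) / (w_j f_j(x)); the normalising sum cancels.
Component likelihoods at x = 3:
  L_I = e^(−2.2)·2.2^3/3! = 0.196639
  L_II = e^(−2.3)·2.3^3/3! = 0.203308
  L_III = e^(−8.0)·8.0^3/3! = 0.0286261
Posterior odds = (w_III·L_III) / (w_II·L_II) = (0.16·0.0286261) / (0.34·0.203308) = 0.00458018 / 0.0691248 ≈ 0.066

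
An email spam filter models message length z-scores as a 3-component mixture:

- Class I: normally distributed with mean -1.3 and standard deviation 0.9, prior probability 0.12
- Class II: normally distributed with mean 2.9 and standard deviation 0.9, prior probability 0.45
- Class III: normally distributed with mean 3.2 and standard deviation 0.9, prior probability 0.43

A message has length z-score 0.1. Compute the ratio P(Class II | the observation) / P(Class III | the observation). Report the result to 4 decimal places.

3.1207

Since P(k|x) ∝ P(Z=k) f_k(x), the posterior odds are P(Z=i) f_i(x) / (P(Z=j) f_j(x)).
Evaluate each component's likelihood at the observed value:
  p_I = (1/(0.9·√(2π)))·exp(−(0.1−-1.3)²/(2·0.9²)) = 0.443269·exp(-1.20988) = 0.132198
  p_II = (1/(0.9·√(2π)))·exp(−(0.1−2.9)²/(2·0.9²)) = 0.443269·exp(-4.83951) = 0.00350668
  p_III = (1/(0.9·√(2π)))·exp(−(0.1−3.2)²/(2·0.9²)) = 0.443269·exp(-5.93210) = 0.00117595
Odds = (0.45/0.43) × (0.00350668/0.00117595) = 1.04651 × 2.982 ≈ 3.1207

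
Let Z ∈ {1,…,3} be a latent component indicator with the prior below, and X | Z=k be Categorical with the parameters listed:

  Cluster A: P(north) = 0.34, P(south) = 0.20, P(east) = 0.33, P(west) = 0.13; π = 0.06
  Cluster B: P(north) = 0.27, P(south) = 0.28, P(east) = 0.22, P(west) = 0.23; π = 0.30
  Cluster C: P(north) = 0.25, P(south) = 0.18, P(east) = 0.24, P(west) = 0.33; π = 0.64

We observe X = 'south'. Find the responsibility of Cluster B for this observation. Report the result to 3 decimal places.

0.398

Apply Bayes' rule: the posterior for each component is proportional to its prior times its likelihood at x.
Categorical probabilities:
  p_A = P(south | comp) = 0.20
  p_B = P(south | comp) = 0.28
  p_C = P(south | comp) = 0.18
Unnormalised posteriors:
  w_A·p_A = 0.06 × 0.2 = 0.012
  w_B·p_B = 0.30 × 0.28 = 0.084
  w_C·p_C = 0.64 × 0.18 = 0.1152
Marginal: 0.012 + 0.084 + 0.1152 = 0.2112
P(Cluster B | x) = 0.084 / 0.2112 ≈ 0.398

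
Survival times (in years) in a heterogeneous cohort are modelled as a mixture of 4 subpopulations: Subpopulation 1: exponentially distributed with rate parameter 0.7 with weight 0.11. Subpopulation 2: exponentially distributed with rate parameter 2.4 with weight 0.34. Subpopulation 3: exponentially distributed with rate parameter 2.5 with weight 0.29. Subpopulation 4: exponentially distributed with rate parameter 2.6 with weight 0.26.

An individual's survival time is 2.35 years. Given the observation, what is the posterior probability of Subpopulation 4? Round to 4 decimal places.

0.0705

The responsibility of component k is π_k f_k(x) divided by Σ_j π_j f_j(x).
Evaluate each component's likelihood at the observed value:
  p_1 = 0.135109
  p_2 = 0.00852688
  p_3 = 0.00702199
  p_4 = 0.00577343
Unnormalised posteriors:
  π_1·p_1 = 0.11 × 0.135109 = 0.014862
  π_2·p_2 = 0.34 × 0.00852688 = 0.00289914
  π_3·p_3 = 0.29 × 0.00702199 = 0.00203638
  π_4·p_4 = 0.26 × 0.00577343 = 0.00150109
Marginal: 0.014862 + 0.00289914 + 0.00203638 + 0.00150109 = 0.0212986
Responsibility of Subpopulation 4: 0.00150109 / 0.0212986 ≈ 0.0705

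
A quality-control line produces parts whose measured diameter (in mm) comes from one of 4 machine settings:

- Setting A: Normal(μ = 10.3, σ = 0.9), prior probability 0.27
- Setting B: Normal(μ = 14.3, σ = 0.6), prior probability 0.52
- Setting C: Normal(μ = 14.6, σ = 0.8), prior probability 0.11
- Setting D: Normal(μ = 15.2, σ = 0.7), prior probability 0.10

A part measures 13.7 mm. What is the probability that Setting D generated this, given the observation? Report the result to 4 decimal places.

0.0234

The responsibility of component k is π_k f_k(x) divided by Σ_j π_j f_j(x).
Component likelihoods at x = 13.7 mm:
  f_A = (1/(0.9·√(2π)))·exp(−(13.7−10.3)²/(2·0.9²)) = 0.443269·exp(-7.13580) = 0.000352881
  f_B = (1/(0.6·√(2π)))·exp(−(13.7−14.3)²/(2·0.6²)) = 0.664904·exp(-0.50000) = 0.403285
  f_C = (1/(0.8·√(2π)))·exp(−(13.7−14.6)²/(2·0.8²)) = 0.498678·exp(-0.63281) = 0.264846
  f_D = (1/(0.7·√(2π)))·exp(−(13.7−15.2)²/(2·0.7²)) = 0.569918·exp(-2.29592) = 0.057373
Weight by the priors:
  π_A·f_A = 0.27 × 0.000352881 = 9.52778e-05
  π_B·f_B = 0.52 × 0.403285 = 0.209708
  π_C·f_C = 0.11 × 0.264846 = 0.029133
  π_D·f_D = 0.10 × 0.057373 = 0.0057373
Marginal: 9.52778e-05 + 0.209708 + 0.029133 + 0.0057373 = 0.244674
P(Setting D | 13.7 mm) = 0.0057373 / 0.244674 ≈ 0.0234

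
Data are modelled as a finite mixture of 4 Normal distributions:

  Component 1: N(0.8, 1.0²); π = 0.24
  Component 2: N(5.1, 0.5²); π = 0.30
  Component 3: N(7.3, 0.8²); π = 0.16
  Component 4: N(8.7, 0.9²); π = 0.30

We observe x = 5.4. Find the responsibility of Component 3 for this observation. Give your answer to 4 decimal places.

0.0232

The responsibility of component k is π_k f_k(x) divided by Σ_j π_j f_j(x).
Component likelihoods at x = 5.4:
  f_1 = 1.01409e-05
  f_2 = 0.666449
  f_3 = 0.0297149
  f_4 = 0.000533634
Multiply by the mixture weights:
  π_1·f_1 = 0.24 × 1.01409e-05 = 2.4338e-06
  π_2·f_2 = 0.30 × 0.666449 = 0.199935
  π_3·f_3 = 0.16 × 0.0297149 = 0.00475438
  π_4·f_4 = 0.30 × 0.000533634 = 0.00016009
Normaliser: 2.4338e-06 + 0.199935 + 0.00475438 + 0.00016009 = 0.204852
P(Component 3 | the observation) ≈ 0.0232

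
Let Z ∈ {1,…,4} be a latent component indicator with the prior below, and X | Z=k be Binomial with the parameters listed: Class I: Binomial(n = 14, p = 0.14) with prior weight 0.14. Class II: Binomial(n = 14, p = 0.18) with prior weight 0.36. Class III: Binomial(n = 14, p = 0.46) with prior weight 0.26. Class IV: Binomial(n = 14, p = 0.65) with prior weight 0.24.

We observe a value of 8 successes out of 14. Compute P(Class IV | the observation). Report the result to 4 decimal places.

0.5185

By Bayes' theorem, P(k | x) = P(Z=k) f_k(x) / Σ_j P(Z=j) f_j(x).
Evaluate each component's likelihood at the observed value:
  f_I = C(14,8)·0.14^8·0.86^6 = 3003·1.47579e-07·0.404567 = 0.000179296
  f_II = C(14,8)·0.18^8·0.82^6 = 3003·1.102e-06·0.304007 = 0.00100605
  f_III = C(14,8)·0.46^8·0.54^6 = 3003·0.00200476·0.0247949 = 0.149273
  f_IV = C(14,8)·0.65^8·0.35^6 = 3003·0.0318645·0.00183827 = 0.175902
Weight by the priors:
  P(Z=I)·f_I = 0.14 × 0.000179296 = 2.51014e-05
  P(Z=II)·f_II = 0.36 × 0.00100605 = 0.000362177
  P(Z=III)·f_III = 0.26 × 0.149273 = 0.0388109
  P(Z=IV)·f_IV = 0.24 × 0.175902 = 0.0422164
Marginal: 2.51014e-05 + 0.000362177 + 0.0388109 + 0.0422164 = 0.0814146
Responsibility of Class IV: 0.0422164 / 0.0814146 ≈ 0.5185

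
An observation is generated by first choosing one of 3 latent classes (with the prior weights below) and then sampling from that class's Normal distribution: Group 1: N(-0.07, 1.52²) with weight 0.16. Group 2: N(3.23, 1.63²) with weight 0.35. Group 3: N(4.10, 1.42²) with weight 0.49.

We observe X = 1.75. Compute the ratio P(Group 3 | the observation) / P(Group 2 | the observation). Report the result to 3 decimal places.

0.617

Since P(k|x) ∝ P(Z=k) f_k(x), the posterior odds are P(Z=i) f_i(x) / (P(Z=j) f_j(x)).
Evaluate each component's likelihood at the observed value:
  L_1 = 0.128158
  L_2 = 0.16207
  L_3 = 0.0714333
Odds = (0.49/0.35) × (0.0714333/0.16207) = 1.4 × 0.440756 ≈ 0.617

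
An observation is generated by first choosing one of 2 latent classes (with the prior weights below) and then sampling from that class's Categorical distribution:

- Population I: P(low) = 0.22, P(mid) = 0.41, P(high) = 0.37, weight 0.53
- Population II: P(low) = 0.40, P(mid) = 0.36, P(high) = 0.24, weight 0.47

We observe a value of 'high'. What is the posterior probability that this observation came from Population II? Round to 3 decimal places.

0.365

P(component k | x) = π_k·f_k(x) / marginal(x), where marginal(x) = Σ_j π_j·f_j(x).
Categorical probabilities:
  p_I = 0.37
  p_II = 0.24
Multiply by the mixture weights:
  π_I·p_I = 0.53 × 0.37 = 0.1961
  π_II·p_II = 0.47 × 0.24 = 0.1128
Marginal: 0.1961 + 0.1128 = 0.3089
P(Population II | x) ≈ 0.365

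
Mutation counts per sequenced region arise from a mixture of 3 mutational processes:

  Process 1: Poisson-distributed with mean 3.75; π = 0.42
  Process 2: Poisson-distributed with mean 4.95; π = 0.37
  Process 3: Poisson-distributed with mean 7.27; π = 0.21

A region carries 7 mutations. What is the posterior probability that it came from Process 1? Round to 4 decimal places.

The responsibility of component k is π_k f_k(x) divided by Σ_j π_j f_j(x).
Evaluate each component's likelihood at the observed value:
  p_1 = 0.0486613
  p_2 = 0.102341
  p_3 = 0.148248
Prior × likelihood for each component:
  π_1·p_1 = 0.42 × 0.0486613 = 0.0204378
  π_2·p_2 = 0.37 × 0.102341 = 0.037866
  π_3·p_3 = 0.21 × 0.148248 = 0.0311321
Denominator: 0.0204378 + 0.037866 + 0.0311321 = 0.0894359
P(Process 1 | data) ≈ 0.2285

0.2285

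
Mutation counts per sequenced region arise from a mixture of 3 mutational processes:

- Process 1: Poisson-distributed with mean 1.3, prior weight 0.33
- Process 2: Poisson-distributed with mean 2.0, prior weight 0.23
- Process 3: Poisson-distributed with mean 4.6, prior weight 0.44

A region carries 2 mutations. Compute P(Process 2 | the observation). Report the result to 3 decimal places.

0.336

Posterior ∝ prior × likelihood, so P(k | x) ∝ π_k f_k(x); normalise over all components.
Evaluate each component's likelihood at the observed value:
  p_1 = 0.230289
  p_2 = 0.270671
  p_3 = 0.106348
Prior × likelihood for each component:
  π_1·p_1 = 0.33 × 0.230289 = 0.0759955
  π_2·p_2 = 0.23 × 0.270671 = 0.0622542
  π_3·p_3 = 0.44 × 0.106348 = 0.0467933
Denominator: 0.0759955 + 0.0622542 + 0.0467933 = 0.185043
P(Process 2 | data) ≈ 0.336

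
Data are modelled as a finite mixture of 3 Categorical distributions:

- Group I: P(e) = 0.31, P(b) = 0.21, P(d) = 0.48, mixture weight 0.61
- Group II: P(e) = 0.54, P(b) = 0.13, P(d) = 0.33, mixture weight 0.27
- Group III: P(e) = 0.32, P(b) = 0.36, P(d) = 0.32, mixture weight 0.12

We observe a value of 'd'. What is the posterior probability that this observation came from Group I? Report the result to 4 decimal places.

0.6966

The responsibility of component k is P(Z=k) f_k(x) divided by Σ_j P(Z=j) f_j(x).
Component likelihoods at x = 'd':
  L_I = P(d | comp) = 0.48
  L_II = P(d | comp) = 0.33
  L_III = P(d | comp) = 0.32
Unnormalised posteriors:
  P(Z=I)·L_I = 0.61 × 0.48 = 0.2928
  P(Z=II)·L_II = 0.27 × 0.33 = 0.0891
  P(Z=III)·L_III = 0.12 × 0.32 = 0.0384
Evidence: 0.2928 + 0.0891 + 0.0384 = 0.4203
Responsibility of Group I: 0.2928 / 0.4203 ≈ 0.6966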